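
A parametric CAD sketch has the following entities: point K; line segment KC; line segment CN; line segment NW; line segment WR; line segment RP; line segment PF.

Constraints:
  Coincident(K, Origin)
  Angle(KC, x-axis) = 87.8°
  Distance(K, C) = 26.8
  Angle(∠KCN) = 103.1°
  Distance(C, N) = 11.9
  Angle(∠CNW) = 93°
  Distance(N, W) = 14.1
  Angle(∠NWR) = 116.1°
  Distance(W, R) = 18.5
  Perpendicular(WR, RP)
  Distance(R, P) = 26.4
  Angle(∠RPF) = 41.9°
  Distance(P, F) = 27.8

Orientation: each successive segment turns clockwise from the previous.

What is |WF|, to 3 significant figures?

5.71

The perpendicularity gives RP at right angles to WR, so RP runs at 130°; with |RP| = 26.4, P = (-15.0, 23.7). ∠RPF = 41.9° gives PF at -8.10° from the x-axis; with |PF| = 27.8, F = (12.5, 19.8). Then |WF| = |F − W| = 5.71.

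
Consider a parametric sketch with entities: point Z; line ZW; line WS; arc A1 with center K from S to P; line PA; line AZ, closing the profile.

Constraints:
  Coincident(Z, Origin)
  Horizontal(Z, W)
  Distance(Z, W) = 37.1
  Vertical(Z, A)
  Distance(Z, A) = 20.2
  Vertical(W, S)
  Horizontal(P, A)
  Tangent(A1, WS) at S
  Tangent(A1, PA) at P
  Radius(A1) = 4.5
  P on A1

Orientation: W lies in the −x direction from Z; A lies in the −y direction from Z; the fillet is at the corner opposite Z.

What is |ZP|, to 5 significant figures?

38.351

The virtual corner opposite Z is at (-37.100, -20.200). The tangent condition forces KS to be normal to WS and tangency of A1 to PA means the radius KP is perpendicular to PA, with radius 4.5, so the center K sits 4.5 in from both sides at K = (-32.600, -15.700). That places the tangent points at S = (-37.100, -15.700) on WS and P = (-32.600, -20.200) on PA. Then |ZP| = |P − Z| = 38.351.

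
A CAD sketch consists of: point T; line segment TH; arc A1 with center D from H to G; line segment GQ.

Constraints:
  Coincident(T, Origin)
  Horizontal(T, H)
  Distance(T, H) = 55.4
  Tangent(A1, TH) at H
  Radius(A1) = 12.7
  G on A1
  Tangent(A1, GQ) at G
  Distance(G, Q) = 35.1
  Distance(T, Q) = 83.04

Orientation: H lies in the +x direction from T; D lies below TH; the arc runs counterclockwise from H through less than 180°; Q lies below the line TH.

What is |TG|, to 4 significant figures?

50.08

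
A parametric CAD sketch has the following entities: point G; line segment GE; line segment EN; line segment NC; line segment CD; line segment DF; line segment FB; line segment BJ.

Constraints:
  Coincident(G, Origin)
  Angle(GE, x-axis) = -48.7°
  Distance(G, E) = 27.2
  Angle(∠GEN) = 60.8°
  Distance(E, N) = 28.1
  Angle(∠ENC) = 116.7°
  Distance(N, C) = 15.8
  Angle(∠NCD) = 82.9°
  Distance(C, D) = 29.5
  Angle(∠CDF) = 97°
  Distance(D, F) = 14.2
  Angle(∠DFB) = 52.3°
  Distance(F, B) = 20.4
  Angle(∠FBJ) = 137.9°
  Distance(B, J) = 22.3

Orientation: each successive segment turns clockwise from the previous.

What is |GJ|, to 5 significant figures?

23.133

G is at the origin; GE runs at -48.7° with length 27.2, so E = (17.952, -20.434). ∠GEN = 60.8° gives EN at -167.90° from the x-axis; with |EN| = 28.1, N = (-9.5237, -26.325). ∠ENC = 116.7° gives NC at 128.80° from the x-axis; with |NC| = 15.8, C = (-19.424, -14.011). ∠NCD = 82.9° gives CD at 31.700° from the x-axis; with |CD| = 29.5, D = (5.6749, 1.4903). ∠CDF = 97.0° gives DF at -51.300° from the x-axis; with |DF| = 14.2, F = (14.553, -9.5918). ∠DFB = 52.3° gives FB at -179.00° from the x-axis; with |FB| = 20.4, B = (-5.8435, -9.9479). ∠FBJ = 137.9° gives BJ at 138.90° from the x-axis; with |BJ| = 22.3, J = (-22.648, 4.7116). Then |GJ| = |J − G| = 23.133.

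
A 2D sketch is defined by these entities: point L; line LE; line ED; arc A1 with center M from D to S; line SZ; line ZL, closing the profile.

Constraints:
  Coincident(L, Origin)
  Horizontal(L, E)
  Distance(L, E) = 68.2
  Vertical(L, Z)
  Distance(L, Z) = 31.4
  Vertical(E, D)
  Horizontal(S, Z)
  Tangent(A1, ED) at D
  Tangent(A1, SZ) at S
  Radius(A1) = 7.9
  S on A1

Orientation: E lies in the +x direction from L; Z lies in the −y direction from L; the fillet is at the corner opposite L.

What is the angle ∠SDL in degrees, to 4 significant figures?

64.01°

L is at the origin; LE is horizontal with |LE| = 68.2 and E on the +x side, so E = (68.20, 0.000). L and Z share the same x with |LZ| = 31.4 and Z on the −y side, so Z = (0.000, -31.40). The virtual corner opposite L is at (68.20, -31.40). A1 meets ED tangentially, so MD is at right angles to ED and the tangent condition forces MS to be normal to SZ, with radius 7.9, so the center M sits 7.9 in from both sides at M = (60.30, -23.50). That places the tangent points at D = (68.20, -23.50) on ED and S = (60.30, -31.40) on SZ. Then cos ∠SDL = DS·DL / (|DS||DL|), giving 64.01°.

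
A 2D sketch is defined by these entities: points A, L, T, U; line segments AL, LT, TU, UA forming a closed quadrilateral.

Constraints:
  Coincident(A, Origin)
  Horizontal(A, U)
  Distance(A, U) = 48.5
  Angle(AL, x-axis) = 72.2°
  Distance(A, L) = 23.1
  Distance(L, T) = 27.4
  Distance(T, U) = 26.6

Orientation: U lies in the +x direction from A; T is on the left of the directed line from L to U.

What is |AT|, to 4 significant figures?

41.20

Checks: |LT| = 27.40 ✓; |TU| = 26.60 ✓.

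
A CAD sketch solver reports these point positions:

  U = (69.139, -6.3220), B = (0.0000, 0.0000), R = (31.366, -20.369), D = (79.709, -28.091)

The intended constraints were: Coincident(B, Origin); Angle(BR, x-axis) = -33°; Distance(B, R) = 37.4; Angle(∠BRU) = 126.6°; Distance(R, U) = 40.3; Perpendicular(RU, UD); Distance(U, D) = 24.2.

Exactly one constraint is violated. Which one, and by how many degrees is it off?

Perpendicular(RU, UD) — off by 5.50°.

B = (0.00, 0.00) ✓; BR at -33.00° ✓; |BR| = 37.40 ✓; ∠BRU = 126.6° ✓; |RU| = 40.30 ✓; ∠(RU, UD) = 84.50° ✗; |UD| = 24.20 ✓.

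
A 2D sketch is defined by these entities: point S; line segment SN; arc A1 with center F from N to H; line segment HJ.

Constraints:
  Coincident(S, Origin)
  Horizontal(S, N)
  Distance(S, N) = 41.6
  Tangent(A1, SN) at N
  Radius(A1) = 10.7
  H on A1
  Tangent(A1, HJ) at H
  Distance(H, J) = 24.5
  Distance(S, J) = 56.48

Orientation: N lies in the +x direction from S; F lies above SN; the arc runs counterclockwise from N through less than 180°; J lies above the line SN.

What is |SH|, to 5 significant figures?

53.577

Checks: S.y = 0.00, N.y = 0.00 ✓; |FH| = 10.70 ✓; ∠(FH, HJ) = 90.00° ✓; |HJ| = 24.50 ✓; |SJ| = 56.48 ✓.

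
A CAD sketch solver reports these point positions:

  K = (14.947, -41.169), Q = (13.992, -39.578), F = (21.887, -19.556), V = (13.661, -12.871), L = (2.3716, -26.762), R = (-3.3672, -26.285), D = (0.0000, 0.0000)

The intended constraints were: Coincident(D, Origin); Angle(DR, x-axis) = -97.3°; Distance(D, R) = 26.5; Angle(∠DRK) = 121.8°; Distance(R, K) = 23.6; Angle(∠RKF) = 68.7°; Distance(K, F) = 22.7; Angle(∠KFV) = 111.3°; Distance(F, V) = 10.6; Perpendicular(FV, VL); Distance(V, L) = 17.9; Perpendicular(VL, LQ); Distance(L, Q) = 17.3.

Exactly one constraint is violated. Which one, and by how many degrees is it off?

Perpendicular(VL, LQ) — off by 8.70°.

D = (0.00, 0.00) ✓; DR at -97.30° ✓; |DR| = 26.50 ✓; ∠DRK = 121.8° ✓; |RK| = 23.60 ✓; ∠RKF = 68.70° ✓; |KF| = 22.70 ✓; ∠KFV = 111.3° ✓; |FV| = 10.60 ✓; ∠(FV, VL) = 90.00° ✓; |VL| = 17.90 ✓; ∠(VL, LQ) = 81.30° ✗; |LQ| = 17.30 ✓.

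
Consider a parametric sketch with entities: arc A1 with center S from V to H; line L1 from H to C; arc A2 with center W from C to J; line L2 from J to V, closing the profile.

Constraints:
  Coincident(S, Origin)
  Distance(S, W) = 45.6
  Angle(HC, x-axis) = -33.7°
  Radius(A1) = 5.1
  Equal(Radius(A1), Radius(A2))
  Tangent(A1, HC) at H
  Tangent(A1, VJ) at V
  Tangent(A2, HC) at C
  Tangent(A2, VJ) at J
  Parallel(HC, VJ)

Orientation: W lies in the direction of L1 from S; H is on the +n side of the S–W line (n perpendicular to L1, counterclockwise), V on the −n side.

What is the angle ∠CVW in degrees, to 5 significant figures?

6.2270°

Tangency of A1 to both parallel lines with radius 5.1 puts H and V at S ± 5.1·n: H = (2.8297, 4.2430), V = (-2.8297, -4.2430). Equal radii place C and J the same way about W: C = W + 5.1·n = (40.767, -21.058), J = W − 5.1·n = (35.107, -29.544). Then cos ∠CVW = VC·VW / (|VC||VW|), giving 6.2270°.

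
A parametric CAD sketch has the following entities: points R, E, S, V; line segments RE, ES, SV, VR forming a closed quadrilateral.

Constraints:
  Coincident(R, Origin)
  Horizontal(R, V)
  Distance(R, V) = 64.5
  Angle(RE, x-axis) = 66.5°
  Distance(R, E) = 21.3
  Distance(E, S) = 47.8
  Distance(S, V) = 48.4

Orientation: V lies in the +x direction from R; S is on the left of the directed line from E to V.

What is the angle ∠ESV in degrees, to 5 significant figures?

76.131°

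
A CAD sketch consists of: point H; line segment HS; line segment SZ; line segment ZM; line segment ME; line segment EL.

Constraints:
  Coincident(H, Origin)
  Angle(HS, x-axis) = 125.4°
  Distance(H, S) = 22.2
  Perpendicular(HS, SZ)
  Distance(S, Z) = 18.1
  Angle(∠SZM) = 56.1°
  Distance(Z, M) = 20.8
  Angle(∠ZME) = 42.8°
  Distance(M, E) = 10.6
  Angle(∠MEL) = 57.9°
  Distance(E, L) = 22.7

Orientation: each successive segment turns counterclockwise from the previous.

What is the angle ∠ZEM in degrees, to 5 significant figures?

108.26°

∠SZM = 56.1° gives ZM at -20.700° from the x-axis; with |ZM| = 20.8, M = (-8.1566, 0.25857). ∠ZME = 42.8° gives ME at 116.50° from the x-axis; with |ME| = 10.6, E = (-12.886, 9.7449). Then cos ∠ZEM = EZ·EM / (|EZ||EM|), giving 108.26°.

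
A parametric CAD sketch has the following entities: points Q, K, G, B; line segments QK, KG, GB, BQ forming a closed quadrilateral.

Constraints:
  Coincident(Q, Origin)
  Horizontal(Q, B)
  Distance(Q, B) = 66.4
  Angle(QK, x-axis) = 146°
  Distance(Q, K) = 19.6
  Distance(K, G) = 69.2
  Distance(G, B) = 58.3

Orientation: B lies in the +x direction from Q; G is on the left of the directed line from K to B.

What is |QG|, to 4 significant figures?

65.21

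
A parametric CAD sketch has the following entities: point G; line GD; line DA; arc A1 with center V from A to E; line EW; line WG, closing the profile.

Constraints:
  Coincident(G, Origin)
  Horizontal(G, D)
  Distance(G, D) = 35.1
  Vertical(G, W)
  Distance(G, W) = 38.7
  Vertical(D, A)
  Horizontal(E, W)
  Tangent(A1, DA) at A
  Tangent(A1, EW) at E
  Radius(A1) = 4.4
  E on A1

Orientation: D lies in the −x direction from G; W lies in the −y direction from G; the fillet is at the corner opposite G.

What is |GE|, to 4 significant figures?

49.40

G is at the origin; G and D share the same y with |GD| = 35.1 and D on the −x side, so D = (-35.10, 0.000). G and W share the same x with |GW| = 38.7 and W on the −y side, so W = (0.000, -38.70). The virtual corner opposite G is at (-35.10, -38.70). Since A1 is tangent to DA there, VA ⟂ DA and since A1 is tangent to EW there, VE ⟂ EW, with radius 4.4, so the center V sits 4.4 in from both sides at V = (-30.70, -34.30). That places the tangent points at A = (-35.10, -34.30) on DA and E = (-30.70, -38.70) on EW. Then |GE| = |E − G| = 49.40.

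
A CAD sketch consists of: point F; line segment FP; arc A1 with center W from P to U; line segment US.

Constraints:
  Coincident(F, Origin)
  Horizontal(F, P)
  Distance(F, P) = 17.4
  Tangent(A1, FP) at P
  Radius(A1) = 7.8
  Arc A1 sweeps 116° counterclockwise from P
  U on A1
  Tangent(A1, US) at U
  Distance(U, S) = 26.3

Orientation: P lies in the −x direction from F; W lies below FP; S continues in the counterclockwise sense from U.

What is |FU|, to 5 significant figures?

26.865

F is at the origin; FP is horizontal with |FP| = 17.4 and P on the −x side, so P = (-17.400, 0.0000). Tangency of A1 to FP means the radius WP is perpendicular to FP, so W = P + (0, -7.8) = (-17.400, -7.8000). On A1, P sits at bearing 90° from W; a 116° counterclockwise sweep puts U at bearing 206°, so U = W + 7.8·(cos 206°, sin 206°) = (-24.411, -11.219). Then |FU| = |U − F| = 26.865.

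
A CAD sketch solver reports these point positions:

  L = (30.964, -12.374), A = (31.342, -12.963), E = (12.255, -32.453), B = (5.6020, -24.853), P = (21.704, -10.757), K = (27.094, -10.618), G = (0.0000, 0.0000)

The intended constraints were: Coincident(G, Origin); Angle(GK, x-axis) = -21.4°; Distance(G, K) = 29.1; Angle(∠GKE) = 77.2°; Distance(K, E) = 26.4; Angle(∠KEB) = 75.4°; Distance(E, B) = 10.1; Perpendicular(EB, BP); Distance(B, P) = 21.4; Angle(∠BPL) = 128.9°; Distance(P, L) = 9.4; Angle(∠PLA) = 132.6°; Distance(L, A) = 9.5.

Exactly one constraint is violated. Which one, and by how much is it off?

Distance(L, A) = 9.5 — off by 8.80.

G = (0.00, 0.00) ✓; GK at -21.40° ✓; |GK| = 29.10 ✓; ∠GKE = 77.20° ✓; |KE| = 26.40 ✓; ∠KEB = 75.40° ✓; |EB| = 10.10 ✓; ∠(EB, BP) = 90.00° ✓; |BP| = 21.40 ✓; ∠BPL = 128.9° ✓; |PL| = 9.400 ✓; ∠PLA = 132.6° ✓; |LA| = 0.6999 ✗.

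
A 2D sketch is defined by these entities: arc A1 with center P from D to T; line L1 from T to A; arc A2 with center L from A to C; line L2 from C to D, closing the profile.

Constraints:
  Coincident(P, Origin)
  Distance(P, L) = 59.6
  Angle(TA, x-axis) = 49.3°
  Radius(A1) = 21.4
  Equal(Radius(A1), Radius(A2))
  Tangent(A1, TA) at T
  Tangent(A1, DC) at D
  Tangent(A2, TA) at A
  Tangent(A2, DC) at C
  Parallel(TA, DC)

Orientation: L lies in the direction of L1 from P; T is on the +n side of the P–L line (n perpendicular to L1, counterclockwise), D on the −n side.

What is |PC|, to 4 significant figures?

63.33

The slot axis is L1's direction at 49.3°, so u = (cos 49.3°, sin 49.3°) = (0.6521, 0.7581) and n = (−sin 49.3°, cos 49.3°) = (-0.7581, 0.6521). P is at the origin and L lies 59.6 along u from P, so L = 59.6·u = (38.87, 45.18). Tangency of A1 to both parallel lines with radius 21.4 puts T and D at P ± 21.4·n: T = (-16.22, 13.95), D = (16.22, -13.95). Equal radii place A and C the same way about L: A = L + 21.4·n = (22.64, 59.14), C = L − 21.4·n = (55.09, 31.23). Then |PC| = |C − P| = 63.33.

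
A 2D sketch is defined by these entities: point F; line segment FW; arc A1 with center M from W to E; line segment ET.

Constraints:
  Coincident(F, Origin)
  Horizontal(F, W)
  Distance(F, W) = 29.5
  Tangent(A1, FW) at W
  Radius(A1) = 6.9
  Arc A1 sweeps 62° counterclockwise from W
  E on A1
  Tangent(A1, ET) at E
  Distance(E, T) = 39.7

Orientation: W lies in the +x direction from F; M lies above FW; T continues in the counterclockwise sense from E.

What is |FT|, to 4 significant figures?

66.63

F is at the origin; FW is horizontal with |FW| = 29.5 and W on the +x side, so W = (29.50, 0.000). Since A1 is tangent to FW there, MW ⟂ FW, so M = W + (0, 6.9) = (29.50, 6.900). On A1, W sits at bearing -90° from M; a 62° counterclockwise sweep puts E at bearing -28°, so E = M + 6.9·(cos -28°, sin -28°) = (35.59, 3.661). Since A1 is tangent to ET there, ME ⟂ ET, so ET runs along (−sin -28°, cos -28°); with |ET| = 39.7, T = (54.23, 38.71). Then |FT| = |T − F| = 66.63.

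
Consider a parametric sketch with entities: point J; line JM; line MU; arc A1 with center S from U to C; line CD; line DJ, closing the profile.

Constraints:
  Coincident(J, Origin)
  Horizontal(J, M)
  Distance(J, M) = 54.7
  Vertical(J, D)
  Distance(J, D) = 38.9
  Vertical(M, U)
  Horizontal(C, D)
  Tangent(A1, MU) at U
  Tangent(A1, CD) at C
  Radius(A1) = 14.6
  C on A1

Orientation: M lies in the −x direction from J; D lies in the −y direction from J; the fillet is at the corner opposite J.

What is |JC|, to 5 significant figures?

55.868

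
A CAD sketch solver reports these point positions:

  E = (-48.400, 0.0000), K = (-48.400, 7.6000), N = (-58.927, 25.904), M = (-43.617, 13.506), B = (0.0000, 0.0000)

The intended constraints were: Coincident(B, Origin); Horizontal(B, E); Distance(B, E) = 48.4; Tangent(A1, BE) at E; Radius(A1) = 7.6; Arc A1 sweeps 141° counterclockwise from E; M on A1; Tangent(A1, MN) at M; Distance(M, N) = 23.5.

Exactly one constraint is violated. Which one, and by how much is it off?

Distance(M, N) = 23.5 — off by 3.80.

B = (0.00, 0.00) ✓; B.y = 0.00, E.y = 0.00 ✓; |BE| = 48.40 ✓; ∠(KE, EB) = 90.00° ✓; |KE| = 7.600 ✓; bearing(K→M) − bearing(K→E) = 141.0° ✓; |KM| = 7.600 ✓; ∠(KM, MN) = 90.00° ✓; |MN| = 19.70 ✗.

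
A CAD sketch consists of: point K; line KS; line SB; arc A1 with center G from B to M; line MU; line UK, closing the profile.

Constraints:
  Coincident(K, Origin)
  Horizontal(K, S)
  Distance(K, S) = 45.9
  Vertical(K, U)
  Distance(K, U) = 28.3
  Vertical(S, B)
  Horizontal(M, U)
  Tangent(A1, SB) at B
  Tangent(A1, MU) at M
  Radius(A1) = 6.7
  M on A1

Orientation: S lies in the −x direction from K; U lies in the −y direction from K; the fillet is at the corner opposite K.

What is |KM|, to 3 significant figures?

48.3

K is at the origin; K and S share the same y with |KS| = 45.9 and S on the −x side, so S = (-45.9, 0.00). KU is vertical with |KU| = 28.3 and U on the −y side, so U = (0.00, -28.3). The virtual corner opposite K is at (-45.9, -28.3). The tangent condition forces GB to be normal to SB and the tangent condition forces GM to be normal to MU, with radius 6.7, so the center G sits 6.7 in from both sides at G = (-39.2, -21.6). That places the tangent points at B = (-45.9, -21.6) on SB and M = (-39.2, -28.3) on MU. Then |KM| = |M − K| = 48.3.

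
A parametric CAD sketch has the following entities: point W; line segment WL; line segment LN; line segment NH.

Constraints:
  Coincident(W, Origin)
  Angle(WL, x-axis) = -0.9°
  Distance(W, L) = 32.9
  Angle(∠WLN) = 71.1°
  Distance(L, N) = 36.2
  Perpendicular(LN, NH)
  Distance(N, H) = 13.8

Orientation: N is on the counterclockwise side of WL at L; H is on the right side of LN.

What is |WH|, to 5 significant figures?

51.680

W is at the origin; WL runs at -0.9° with length 32.9, so L = 32.9·(cos -0.9°, sin -0.9°) = (32.896, -0.51677). ∠WLN = 71.1°, so LN runs at -0.9° + (180° − 71.1°) = 108.00° from the x-axis; with |LN| = 36.2, N = L + 36.2·(cos 108.00°, sin 108.00°) = (21.710, 33.911). LN ⟂ NH; with |NH| = 13.8 on the right of LN, H = N + 13.8·(0.95106, 0.30902) = (34.834, 38.176). Then |WH| = |H − W| = 51.680.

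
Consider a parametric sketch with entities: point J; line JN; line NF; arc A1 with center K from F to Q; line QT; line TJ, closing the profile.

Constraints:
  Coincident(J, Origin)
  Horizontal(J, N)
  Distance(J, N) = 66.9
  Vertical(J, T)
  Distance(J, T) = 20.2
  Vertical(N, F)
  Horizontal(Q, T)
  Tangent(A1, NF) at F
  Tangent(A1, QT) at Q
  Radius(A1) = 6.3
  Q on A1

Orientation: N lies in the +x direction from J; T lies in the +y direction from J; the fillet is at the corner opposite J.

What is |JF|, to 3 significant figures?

68.3

J is at the origin; JN is horizontal with |JN| = 66.9 and N on the +x side, so N = (66.9, 0.00). JT is vertical with |JT| = 20.2 and T on the +y side, so T = (0.00, 20.2). The virtual corner opposite J is at (66.9, 20.2). A1 meets NF tangentially, so KF is at right angles to NF and the tangent condition forces KQ to be normal to QT, with radius 6.3, so the center K sits 6.3 in from both sides at K = (60.6, 13.9). That places the tangent points at F = (66.9, 13.9) on NF and Q = (60.6, 20.2) on QT. Then |JF| = |F − J| = 68.3.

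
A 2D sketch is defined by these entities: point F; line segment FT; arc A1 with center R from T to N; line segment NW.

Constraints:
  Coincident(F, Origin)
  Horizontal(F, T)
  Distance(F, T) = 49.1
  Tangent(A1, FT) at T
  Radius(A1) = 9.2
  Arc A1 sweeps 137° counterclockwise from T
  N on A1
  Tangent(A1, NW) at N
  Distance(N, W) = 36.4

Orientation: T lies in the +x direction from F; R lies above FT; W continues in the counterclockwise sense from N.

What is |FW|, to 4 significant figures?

49.88

On A1, T sits at bearing -90° from R; a 137° counterclockwise sweep puts N at bearing 47°, so N = R + 9.2·(cos 47°, sin 47°) = (55.37, 15.93). The tangent condition forces RN to be normal to NW, so NW runs along (−sin 47°, cos 47°); with |NW| = 36.4, W = (28.75, 40.75). Then |FW| = |W − F| = 49.88.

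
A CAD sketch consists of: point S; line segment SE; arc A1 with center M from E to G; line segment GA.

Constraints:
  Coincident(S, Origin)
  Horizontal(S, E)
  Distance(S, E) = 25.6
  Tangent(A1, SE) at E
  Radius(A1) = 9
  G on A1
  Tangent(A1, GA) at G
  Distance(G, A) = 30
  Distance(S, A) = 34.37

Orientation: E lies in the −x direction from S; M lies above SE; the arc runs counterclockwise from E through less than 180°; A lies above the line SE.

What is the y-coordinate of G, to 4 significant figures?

5.767

S is at the origin; SE is horizontal with |SE| = 25.6 and E on the −x side, so E = (-25.60, 0.000). The tangent condition forces ME to be normal to SE, so M = E + (0, 9) = (-25.60, 9.000). Since MG ⟂ GA (tangency), |MA| = √(9.0² + 30.0²) = 31.32 regardless of where G sits on A1. So A lies on both circle(S, 34.37) and circle(M, 31.32); the above-SE intersection is A = (-6.424, 33.76). G is the foot of the tangent from A: G = (-17.20, 5.767).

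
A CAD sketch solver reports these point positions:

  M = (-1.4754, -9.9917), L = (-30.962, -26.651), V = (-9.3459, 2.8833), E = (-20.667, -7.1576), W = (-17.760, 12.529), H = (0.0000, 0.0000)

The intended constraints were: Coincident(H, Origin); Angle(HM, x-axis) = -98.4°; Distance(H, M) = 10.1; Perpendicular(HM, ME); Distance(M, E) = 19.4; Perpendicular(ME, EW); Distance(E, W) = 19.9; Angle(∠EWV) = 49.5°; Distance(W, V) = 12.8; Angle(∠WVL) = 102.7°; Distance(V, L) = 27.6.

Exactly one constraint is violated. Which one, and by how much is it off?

Distance(V, L) = 27.6 — off by 9.00.

H = (0.00, 0.00) ✓; HM at -98.40° ✓; |HM| = 10.10 ✓; ∠(HM, ME) = 90.00° ✓; |ME| = 19.40 ✓; ∠(ME, EW) = 90.00° ✓; |EW| = 19.90 ✓; ∠EWV = 49.50° ✓; |WV| = 12.80 ✓; ∠WVL = 102.7° ✓; |VL| = 36.60 ✗.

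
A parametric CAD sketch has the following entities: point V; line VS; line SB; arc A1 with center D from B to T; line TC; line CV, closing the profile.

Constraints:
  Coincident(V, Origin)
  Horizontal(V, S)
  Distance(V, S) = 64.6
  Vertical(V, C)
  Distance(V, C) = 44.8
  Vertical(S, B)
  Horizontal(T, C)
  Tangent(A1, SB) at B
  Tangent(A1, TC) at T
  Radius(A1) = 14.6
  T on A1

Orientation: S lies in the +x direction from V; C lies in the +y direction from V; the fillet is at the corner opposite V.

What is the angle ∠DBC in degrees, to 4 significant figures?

12.74°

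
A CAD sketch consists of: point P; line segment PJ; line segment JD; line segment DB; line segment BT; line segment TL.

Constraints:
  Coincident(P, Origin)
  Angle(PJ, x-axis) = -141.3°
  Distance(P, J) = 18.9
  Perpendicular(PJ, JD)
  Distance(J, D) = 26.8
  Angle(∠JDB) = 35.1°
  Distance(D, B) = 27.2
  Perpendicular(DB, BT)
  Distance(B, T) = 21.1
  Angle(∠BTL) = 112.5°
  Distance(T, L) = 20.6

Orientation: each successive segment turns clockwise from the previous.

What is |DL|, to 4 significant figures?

30.11

P is at the origin; PJ runs at -141.3° with length 18.9, so J = (-14.75, -11.82). PJ is perpendicular to JD, so JD runs at 128.7°; with |JD| = 26.8, D = (-31.51, 9.098). ∠JDB = 35.1° gives DB at -16.20° from the x-axis; with |DB| = 27.2, B = (-5.387, 1.510). DB is perpendicular to BT, so BT runs at -106.2°; with |BT| = 21.1, T = (-11.27, -18.75). ∠BTL = 112.5° gives TL at -173.7° from the x-axis; with |TL| = 20.6, L = (-31.75, -21.01). Then |DL| = |L − D| = 30.11.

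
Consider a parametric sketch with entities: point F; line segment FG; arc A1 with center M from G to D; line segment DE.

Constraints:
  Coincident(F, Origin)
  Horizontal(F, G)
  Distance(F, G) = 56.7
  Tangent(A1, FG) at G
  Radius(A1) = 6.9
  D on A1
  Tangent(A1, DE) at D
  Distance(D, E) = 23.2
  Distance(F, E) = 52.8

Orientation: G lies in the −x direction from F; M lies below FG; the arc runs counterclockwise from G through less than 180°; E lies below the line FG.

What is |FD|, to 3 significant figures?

62.6

Checks: |FG| = 56.70 ✓; |MD| = 6.900 ✓; ∠(MD, DE) = 90.00° ✓; |DE| = 23.20 ✓; |FE| = 52.80 ✓.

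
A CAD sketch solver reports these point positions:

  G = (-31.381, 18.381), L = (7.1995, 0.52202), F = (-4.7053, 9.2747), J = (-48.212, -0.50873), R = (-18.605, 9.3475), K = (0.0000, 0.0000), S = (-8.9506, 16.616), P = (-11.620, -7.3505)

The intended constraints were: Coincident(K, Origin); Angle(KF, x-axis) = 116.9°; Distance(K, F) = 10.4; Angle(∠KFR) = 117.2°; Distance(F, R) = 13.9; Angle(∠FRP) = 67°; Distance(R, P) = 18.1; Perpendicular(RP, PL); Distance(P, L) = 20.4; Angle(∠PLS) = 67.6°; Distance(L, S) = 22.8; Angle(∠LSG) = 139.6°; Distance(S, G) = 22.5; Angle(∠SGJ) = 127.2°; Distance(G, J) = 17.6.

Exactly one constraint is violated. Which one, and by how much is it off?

Distance(G, J) = 17.6 — off by 7.70.

K = (0.00, 0.00) ✓; KF at 116.9° ✓; |KF| = 10.40 ✓; ∠KFR = 117.2° ✓; |FR| = 13.90 ✓; ∠FRP = 67.00° ✓; |RP| = 18.10 ✓; ∠(RP, PL) = 90.00° ✓; |PL| = 20.40 ✓; ∠PLS = 67.60° ✓; |LS| = 22.80 ✓; ∠LSG = 139.6° ✓; |SG| = 22.50 ✓; ∠SGJ = 127.2° ✓; |GJ| = 25.30 ✗.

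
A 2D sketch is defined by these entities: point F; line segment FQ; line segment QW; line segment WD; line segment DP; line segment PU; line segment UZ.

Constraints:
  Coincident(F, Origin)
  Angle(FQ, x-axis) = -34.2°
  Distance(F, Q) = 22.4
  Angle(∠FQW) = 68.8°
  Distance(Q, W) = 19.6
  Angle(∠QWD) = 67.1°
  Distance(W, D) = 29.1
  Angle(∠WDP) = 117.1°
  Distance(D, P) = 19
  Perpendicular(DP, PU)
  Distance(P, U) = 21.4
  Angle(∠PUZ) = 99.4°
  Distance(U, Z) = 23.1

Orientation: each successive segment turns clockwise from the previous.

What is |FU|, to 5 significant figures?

24.709

F is at the origin; FQ runs at -34.2° with length 22.4, so Q = (18.527, -12.591). ∠FQW = 68.8° gives QW at -145.40° from the x-axis; with |QW| = 19.6, W = (2.3931, -23.720). ∠QWD = 67.1° gives WD at 101.70° from the x-axis; with |WD| = 29.1, D = (-3.5080, 4.7750). ∠WDP = 117.1° gives DP at 38.800° from the x-axis; with |DP| = 19.0, P = (11.299, 16.680). DP is perpendicular to PU, so PU runs at -51.200°; with |PU| = 21.4, U = (24.709, 0.0026187). Then |FU| = |U − F| = 24.709.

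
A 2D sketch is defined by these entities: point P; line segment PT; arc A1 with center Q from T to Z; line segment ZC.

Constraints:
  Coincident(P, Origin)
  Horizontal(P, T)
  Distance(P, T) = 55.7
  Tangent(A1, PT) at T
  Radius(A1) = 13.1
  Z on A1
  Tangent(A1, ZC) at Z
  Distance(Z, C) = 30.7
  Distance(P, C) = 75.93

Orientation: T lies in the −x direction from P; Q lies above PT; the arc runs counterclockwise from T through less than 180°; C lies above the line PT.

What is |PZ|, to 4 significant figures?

48.70

Checks: P = (0.00, 0.00) ✓; |QZ| = 13.10 ✓; ∠(QZ, ZC) = 90.00° ✓; |ZC| = 30.70 ✓; |PC| = 75.93 ✓.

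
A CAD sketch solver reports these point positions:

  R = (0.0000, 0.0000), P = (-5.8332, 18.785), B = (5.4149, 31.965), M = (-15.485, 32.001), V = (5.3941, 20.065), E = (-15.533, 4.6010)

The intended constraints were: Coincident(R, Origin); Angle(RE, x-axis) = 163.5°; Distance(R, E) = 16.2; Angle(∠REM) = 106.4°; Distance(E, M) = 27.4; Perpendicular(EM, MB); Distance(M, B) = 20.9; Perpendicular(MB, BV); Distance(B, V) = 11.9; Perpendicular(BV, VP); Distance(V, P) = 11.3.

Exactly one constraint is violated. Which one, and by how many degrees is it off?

Perpendicular(BV, VP) — off by 6.60°.

R = (0.00, 0.00) ✓; RE at 163.5° ✓; |RE| = 16.20 ✓; ∠REM = 106.4° ✓; |EM| = 27.40 ✓; ∠(EM, MB) = 90.00° ✓; |MB| = 20.90 ✓; ∠(MB, BV) = 90.00° ✓; |BV| = 11.90 ✓; ∠(BV, VP) = 83.40° ✗; |VP| = 11.30 ✓.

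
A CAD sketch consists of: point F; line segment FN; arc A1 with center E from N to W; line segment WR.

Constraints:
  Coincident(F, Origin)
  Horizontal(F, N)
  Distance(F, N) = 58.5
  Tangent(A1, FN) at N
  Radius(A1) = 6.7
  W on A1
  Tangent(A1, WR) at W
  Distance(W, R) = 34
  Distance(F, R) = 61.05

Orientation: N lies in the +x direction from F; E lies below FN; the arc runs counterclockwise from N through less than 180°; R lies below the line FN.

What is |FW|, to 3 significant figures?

52.2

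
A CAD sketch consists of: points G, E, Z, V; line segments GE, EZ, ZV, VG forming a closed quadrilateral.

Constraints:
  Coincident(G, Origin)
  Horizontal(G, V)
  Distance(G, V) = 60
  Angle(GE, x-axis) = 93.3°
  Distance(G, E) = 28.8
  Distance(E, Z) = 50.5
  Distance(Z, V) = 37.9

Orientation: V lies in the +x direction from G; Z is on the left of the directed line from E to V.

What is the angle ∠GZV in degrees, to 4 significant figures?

71.23°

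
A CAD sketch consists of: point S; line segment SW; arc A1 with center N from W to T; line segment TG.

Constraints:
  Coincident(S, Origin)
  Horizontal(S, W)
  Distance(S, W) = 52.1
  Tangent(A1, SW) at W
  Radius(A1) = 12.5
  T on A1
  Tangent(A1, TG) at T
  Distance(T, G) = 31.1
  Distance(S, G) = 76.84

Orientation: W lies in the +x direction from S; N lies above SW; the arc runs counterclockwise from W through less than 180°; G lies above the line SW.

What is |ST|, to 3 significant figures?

65.9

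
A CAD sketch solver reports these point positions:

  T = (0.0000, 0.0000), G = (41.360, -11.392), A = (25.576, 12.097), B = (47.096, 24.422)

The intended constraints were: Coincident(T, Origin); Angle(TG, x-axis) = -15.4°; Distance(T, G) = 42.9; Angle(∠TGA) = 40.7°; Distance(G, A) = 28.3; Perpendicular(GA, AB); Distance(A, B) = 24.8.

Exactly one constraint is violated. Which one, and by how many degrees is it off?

Perpendicular(GA, AB) — off by 4.10°.

T = (0.00, 0.00) ✓; TG at -15.40° ✓; |TG| = 42.90 ✓; ∠TGA = 40.70° ✓; |GA| = 28.30 ✓; ∠(GA, AB) = 94.10° ✗; |AB| = 24.80 ✓.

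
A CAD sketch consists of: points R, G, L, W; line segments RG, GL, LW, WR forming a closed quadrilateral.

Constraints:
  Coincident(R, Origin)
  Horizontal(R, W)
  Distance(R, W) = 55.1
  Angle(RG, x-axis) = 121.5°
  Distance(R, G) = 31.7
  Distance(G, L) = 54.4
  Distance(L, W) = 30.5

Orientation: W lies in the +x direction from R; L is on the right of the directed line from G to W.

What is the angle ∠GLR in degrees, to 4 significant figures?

23.06°

Checks: |GL| = 54.40 ✓; |LW| = 30.50 ✓.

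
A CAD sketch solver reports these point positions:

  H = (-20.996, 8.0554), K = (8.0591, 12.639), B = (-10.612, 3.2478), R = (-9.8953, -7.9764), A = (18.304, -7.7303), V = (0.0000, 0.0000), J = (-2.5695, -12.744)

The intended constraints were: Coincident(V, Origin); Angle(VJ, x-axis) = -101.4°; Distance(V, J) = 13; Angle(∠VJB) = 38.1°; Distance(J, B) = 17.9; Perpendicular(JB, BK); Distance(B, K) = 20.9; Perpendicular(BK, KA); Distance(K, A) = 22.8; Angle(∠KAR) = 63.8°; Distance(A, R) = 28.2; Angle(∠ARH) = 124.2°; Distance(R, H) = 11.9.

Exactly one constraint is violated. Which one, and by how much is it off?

Distance(R, H) = 11.9 — off by 7.60.

V = (0.00, 0.00) ✓; VJ at -101.4° ✓; |VJ| = 13.00 ✓; ∠VJB = 38.10° ✓; |JB| = 17.90 ✓; ∠(JB, BK) = 90.00° ✓; |BK| = 20.90 ✓; ∠(BK, KA) = 90.00° ✓; |KA| = 22.80 ✓; ∠KAR = 63.80° ✓; |AR| = 28.20 ✓; ∠ARH = 124.2° ✓; |RH| = 19.50 ✗.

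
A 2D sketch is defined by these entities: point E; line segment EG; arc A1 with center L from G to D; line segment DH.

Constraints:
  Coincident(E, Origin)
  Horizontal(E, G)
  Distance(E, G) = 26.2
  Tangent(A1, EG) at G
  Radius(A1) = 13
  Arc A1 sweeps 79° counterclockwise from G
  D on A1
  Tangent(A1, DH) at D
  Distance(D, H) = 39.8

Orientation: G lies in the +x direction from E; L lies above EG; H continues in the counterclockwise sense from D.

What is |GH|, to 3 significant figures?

53.6

E is at the origin; E and G share the same y with |EG| = 26.2 and G on the +x side, so G = (26.2, 0.00). The tangent condition forces LG to be normal to EG, so L = G + (0, 13) = (26.2, 13.0). On A1, G sits at bearing -90° from L; a 79° counterclockwise sweep puts D at bearing -11°, so D = L + 13.0·(cos -11°, sin -11°) = (39.0, 10.5). A1 meets DH tangentially, so LD is at right angles to DH, so DH runs along (−sin -11°, cos -11°); with |DH| = 39.8, H = (46.6, 49.6). Then |GH| = |H − G| = 53.6.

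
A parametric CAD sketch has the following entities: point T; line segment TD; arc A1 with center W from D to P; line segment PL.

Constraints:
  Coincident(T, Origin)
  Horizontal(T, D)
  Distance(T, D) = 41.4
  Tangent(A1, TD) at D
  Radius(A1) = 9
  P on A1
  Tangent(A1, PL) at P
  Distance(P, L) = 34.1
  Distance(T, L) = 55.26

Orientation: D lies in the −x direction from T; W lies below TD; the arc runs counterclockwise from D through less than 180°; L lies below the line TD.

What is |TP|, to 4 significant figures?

51.13

Checks: |WP| = 9.000 ✓; ∠(WP, PL) = 90.00° ✓; |PL| = 34.10 ✓; |TL| = 55.26 ✓.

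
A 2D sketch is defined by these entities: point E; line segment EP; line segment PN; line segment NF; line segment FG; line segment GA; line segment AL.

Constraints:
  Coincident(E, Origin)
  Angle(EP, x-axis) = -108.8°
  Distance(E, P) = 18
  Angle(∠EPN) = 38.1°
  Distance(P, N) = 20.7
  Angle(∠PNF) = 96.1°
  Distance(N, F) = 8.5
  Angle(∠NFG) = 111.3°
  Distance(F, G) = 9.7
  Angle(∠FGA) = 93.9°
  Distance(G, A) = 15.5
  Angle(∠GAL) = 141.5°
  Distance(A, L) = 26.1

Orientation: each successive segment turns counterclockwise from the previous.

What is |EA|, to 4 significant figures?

14.69

E is at the origin; EP runs at -108.8° with length 18.0, so P = (-5.801, -17.04). ∠EPN = 38.1° gives PN at 33.10° from the x-axis; with |PN| = 20.7, N = (11.54, -5.735). ∠PNF = 96.1° gives NF at 117.0° from the x-axis; with |NF| = 8.5, F = (7.681, 1.838). ∠NFG = 111.3° gives FG at -174.3° from the x-axis; with |FG| = 9.7, G = (-1.971, 0.8748). ∠FGA = 93.9° gives GA at -88.20° from the x-axis; with |GA| = 15.5, A = (-1.484, -14.62). Then |EA| = |A − E| = 14.69.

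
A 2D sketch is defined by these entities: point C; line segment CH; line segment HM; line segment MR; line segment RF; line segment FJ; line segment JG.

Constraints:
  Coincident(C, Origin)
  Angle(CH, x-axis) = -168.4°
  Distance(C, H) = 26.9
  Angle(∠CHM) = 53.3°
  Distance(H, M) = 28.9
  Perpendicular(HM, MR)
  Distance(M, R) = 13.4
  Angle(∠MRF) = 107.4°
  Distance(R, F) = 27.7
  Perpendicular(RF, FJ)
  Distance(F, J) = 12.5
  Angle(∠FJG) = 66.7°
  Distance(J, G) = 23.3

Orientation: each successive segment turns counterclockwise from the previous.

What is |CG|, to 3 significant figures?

11.1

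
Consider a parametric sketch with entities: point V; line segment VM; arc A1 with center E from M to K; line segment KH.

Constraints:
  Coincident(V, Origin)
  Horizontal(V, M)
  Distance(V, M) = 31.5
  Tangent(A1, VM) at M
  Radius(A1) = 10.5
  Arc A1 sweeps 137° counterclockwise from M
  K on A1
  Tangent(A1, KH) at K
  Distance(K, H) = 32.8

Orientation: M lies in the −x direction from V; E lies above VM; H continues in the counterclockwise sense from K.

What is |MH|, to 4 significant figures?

43.90

On A1, M sits at bearing -90° from E; a 137° counterclockwise sweep puts K at bearing 47°, so K = E + 10.5·(cos 47°, sin 47°) = (-24.34, 18.18). The tangent condition forces EK to be normal to KH, so KH runs along (−sin 47°, cos 47°); with |KH| = 32.8, H = (-48.33, 40.55). Then |MH| = |H − M| = 43.90.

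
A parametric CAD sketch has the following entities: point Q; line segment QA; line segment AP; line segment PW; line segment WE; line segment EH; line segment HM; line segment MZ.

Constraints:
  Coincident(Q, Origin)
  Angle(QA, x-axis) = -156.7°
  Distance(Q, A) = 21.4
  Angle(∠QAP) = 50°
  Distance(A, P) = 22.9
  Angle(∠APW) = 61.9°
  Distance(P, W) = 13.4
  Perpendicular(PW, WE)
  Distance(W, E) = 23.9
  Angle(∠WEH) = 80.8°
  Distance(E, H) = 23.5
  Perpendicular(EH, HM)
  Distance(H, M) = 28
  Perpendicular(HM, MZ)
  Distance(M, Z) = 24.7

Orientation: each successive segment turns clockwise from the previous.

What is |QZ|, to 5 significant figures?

3.9040

Q is at the origin; QA runs at -156.7° with length 21.4, so A = (-19.655, -8.4647). ∠QAP = 50.0° gives AP at 73.300° from the x-axis; with |AP| = 22.9, P = (-13.074, 13.469). ∠APW = 61.9° gives PW at -44.800° from the x-axis; with |PW| = 13.4, W = (-3.5659, 4.0274). The perpendicularity gives WE at right angles to PW, so WE runs at -134.80°; with |WE| = 23.9, E = (-20.407, -12.931). ∠WEH = 80.8° gives EH at 126.00° from the x-axis; with |EH| = 23.5, H = (-34.220, 6.0805). The perpendicularity gives HM at right angles to EH, so HM runs at 36.000°; with |HM| = 28.0, M = (-11.567, 22.539). The perpendicularity gives MZ at right angles to HM, so MZ runs at -54.000°; with |MZ| = 24.7, Z = (2.9511, 2.5558). Then |QZ| = |Z − Q| = 3.9040.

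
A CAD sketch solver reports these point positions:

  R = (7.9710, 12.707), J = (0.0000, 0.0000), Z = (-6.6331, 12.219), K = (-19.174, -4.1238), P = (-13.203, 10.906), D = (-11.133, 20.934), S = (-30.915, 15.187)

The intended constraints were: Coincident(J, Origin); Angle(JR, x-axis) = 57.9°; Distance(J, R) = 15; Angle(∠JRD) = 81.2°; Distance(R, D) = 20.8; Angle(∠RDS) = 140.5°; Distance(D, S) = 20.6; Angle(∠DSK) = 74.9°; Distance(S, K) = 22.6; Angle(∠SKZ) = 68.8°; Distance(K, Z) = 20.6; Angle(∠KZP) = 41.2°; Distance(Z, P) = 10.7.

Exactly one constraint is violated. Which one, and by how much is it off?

Distance(Z, P) = 10.7 — off by 4.00.

J = (0.00, 0.00) ✓; JR at 57.90° ✓; |JR| = 15.00 ✓; ∠JRD = 81.20° ✓; |RD| = 20.80 ✓; ∠RDS = 140.5° ✓; |DS| = 20.60 ✓; ∠DSK = 74.90° ✓; |SK| = 22.60 ✓; ∠SKZ = 68.80° ✓; |KZ| = 20.60 ✓; ∠KZP = 41.20° ✓; |ZP| = 6.700 ✗.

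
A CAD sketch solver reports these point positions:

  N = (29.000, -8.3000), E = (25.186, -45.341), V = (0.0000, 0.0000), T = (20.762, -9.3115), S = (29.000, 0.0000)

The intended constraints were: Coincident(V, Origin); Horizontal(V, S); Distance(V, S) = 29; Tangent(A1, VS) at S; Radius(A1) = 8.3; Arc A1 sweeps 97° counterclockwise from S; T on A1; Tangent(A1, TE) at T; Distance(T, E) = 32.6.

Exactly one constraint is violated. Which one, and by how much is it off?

Distance(T, E) = 32.6 — off by 3.70.

V = (0.00, 0.00) ✓; V.y = 0.00, S.y = 0.00 ✓; |VS| = 29.00 ✓; ∠(NS, SV) = 90.00° ✓; |NS| = 8.300 ✓; bearing(N→T) − bearing(N→S) = 97.00° ✓; |NT| = 8.300 ✓; ∠(NT, TE) = 90.00° ✓; |TE| = 36.30 ✗.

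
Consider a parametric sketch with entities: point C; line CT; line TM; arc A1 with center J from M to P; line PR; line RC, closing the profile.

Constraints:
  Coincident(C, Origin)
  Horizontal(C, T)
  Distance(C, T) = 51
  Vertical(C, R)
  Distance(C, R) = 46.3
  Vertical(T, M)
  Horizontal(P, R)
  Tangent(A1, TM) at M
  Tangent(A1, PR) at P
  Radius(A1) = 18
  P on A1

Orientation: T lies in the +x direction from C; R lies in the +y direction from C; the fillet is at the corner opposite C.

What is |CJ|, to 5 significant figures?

43.473

C and R share the same x with |CR| = 46.3 and R on the +y side, so R = (0.0000, 46.300). The virtual corner opposite C is at (51.000, 46.300). Since A1 is tangent to TM there, JM ⟂ TM and A1 meets PR tangentially, so JP is at right angles to PR, with radius 18.0, so the center J sits 18.0 in from both sides at J = (33.000, 28.300). Then |CJ| = |J − C| = 43.473.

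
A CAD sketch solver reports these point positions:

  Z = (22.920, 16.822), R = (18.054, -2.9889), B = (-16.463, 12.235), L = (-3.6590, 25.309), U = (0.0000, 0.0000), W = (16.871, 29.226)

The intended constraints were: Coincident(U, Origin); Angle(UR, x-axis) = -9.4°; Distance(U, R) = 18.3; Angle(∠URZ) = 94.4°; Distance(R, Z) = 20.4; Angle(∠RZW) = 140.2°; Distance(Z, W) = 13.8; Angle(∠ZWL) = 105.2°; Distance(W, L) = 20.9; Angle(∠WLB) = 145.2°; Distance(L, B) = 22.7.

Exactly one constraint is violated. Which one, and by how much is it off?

Distance(L, B) = 22.7 — off by 4.40.

U = (0.00, 0.00) ✓; UR at -9.400° ✓; |UR| = 18.30 ✓; ∠URZ = 94.40° ✓; |RZ| = 20.40 ✓; ∠RZW = 140.2° ✓; |ZW| = 13.80 ✓; ∠ZWL = 105.2° ✓; |WL| = 20.90 ✓; ∠WLB = 145.2° ✓; |LB| = 18.30 ✗.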